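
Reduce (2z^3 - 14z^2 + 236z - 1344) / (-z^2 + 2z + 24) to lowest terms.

(-2z^2 + 2z - 224)/(z + 4)

By polynomial division,
  2z^3 - 14z^2 + 236z - 1344 = (-2z + 10)(-z^2 + 2z + 24) + (264z - 1584)
  -z^2 + 2z + 24 = (-(1/264)z - 1/66)(264z - 1584) + (0)
Last nonzero remainder: 264z - 1584. Dividing through by 264 gives the monic gcd z - 6.
Cancel z - 6 from numerator and denominator to get the reduced form.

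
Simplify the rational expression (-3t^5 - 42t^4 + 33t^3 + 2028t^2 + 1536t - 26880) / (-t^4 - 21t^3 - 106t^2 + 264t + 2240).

(3t^2 + 9t - 120)/(t + 10)

Apply the Euclidean algorithm:
  -3t^5 - 42t^4 + 33t^3 + 2028t^2 + 1536t - 26880 = (3t - 21)(-t^4 - 21t^3 - 106t^2 + 264t + 2240) + (-90t^3 - 990t^2 + 360t + 20160)
  -t^4 - 21t^3 - 106t^2 + 264t + 2240 = ((1/90)t + 1/9)(-90t^3 - 990t^2 + 360t + 20160) + (0)
Last nonzero remainder: -90t^3 - 990t^2 + 360t + 20160. Dividing through by -90 gives the monic gcd t^3 + 11t^2 - 4t - 224.
Cancel t^3 + 11t^2 - 4t - 224 from numerator and denominator to get the reduced form.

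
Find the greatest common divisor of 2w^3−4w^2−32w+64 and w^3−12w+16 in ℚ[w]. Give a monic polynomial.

Repeated division with remainder:
  2w^3−4w^2−32w+64 = (2)(w^3−12w+16) + (−4w^2−8w+32)
  w^3−12w+16 = (−(1/4)w+1/2)(−4w^2−8w+32) + (0)
Last nonzero remainder: −4w^2−8w+32. Dividing through by −4 gives the monic gcd w^2+2w−8.

w^2+2w−8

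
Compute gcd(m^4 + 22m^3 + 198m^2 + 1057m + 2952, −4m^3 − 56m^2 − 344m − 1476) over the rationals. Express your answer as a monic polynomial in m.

m^3 + 14m^2 + 86m + 369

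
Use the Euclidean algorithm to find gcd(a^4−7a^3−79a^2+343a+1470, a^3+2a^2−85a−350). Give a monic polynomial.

Euclidean algorithm in ℚ[a]:
  a^4−7a^3−79a^2+343a+1470 = (a−9)(a^3+2a^2−85a−350) + (24a^2−72a−1680)
  a^3+2a^2−85a−350 = ((1/24)a+5/24)(24a^2−72a−1680) + (0)
Last nonzero remainder: 24a^2−72a−1680. Dividing through by 24 gives the monic gcd a^2−3a−70.

a^2−3a−70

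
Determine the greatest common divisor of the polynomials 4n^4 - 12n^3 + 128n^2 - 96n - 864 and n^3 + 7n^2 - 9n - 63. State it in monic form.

n - 3

By polynomial division,
  4n^4 - 12n^3 + 128n^2 - 96n - 864 = (4n - 40)(n^3 + 7n^2 - 9n - 63) + (444n^2 - 204n - 3384)
  n^3 + 7n^2 - 9n - 63 = ((1/444)n + 23/1369)(444n^2 - 204n - 3384) + ((2805/1369)n - 8415/1369)
  444n^2 - 204n - 3384 = ((202612/935)n + 514744/935)((2805/1369)n - 8415/1369) + (0)
Last nonzero remainder: (2805/1369)n - 8415/1369. Dividing through by 2805/1369 gives the monic gcd n - 3.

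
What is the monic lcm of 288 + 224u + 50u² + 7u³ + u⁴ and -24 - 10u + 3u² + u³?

-864 - 384u + 74u² + 29u³ + 4u⁴ + u⁵

Repeated division with remainder:
  u⁴ + 7u³ + 50u² + 224u + 288 = (u + 4)(u³ + 3u² - 10u - 24) + (48u² + 288u + 384)
  u³ + 3u² - 10u - 24 = ((1/48)u - 1/16)(48u² + 288u + 384) + (0)
Last nonzero remainder: 48u² + 288u + 384. Dividing through by 48 gives the monic gcd u² + 6u + 8.
Then lcm(f, g) = f·g / gcd(f, g); expanding and making the result monic gives the answer.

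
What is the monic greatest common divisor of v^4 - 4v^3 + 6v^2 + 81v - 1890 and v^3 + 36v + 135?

v^2 - 3v + 45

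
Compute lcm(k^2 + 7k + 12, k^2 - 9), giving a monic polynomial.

k^3 + 4k^2 - 9k - 36

Repeated division with remainder:
  k^2 + 7k + 12 = (k^2 - 9) + (7k + 21)
  k^2 - 9 = ((1/7)k - 3/7)(7k + 21) + (0)
Last nonzero remainder: 7k + 21. Dividing through by 7 gives the monic gcd k + 3.
Then lcm(f, g) = f·g / gcd(f, g); expanding and making the result monic gives the answer.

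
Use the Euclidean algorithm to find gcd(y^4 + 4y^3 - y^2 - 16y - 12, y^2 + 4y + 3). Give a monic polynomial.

y^2 + 4y + 3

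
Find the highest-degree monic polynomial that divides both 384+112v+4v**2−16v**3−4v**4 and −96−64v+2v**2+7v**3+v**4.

By polynomial division,
  −4v**4−16v**3+4v**2+112v+384 = (−4)(v**4+7v**3+2v**2−64v−96) + (12v**3+12v**2−144v)
  v**4+7v**3+2v**2−64v−96 = ((1/12)v+1/2)(12v**3+12v**2−144v) + (8v**2+8v−96)
  12v**3+12v**2−144v = ((3/2)v)(8v**2+8v−96) + (0)
Last nonzero remainder: 8v**2+8v−96. Dividing through by 8 gives the monic gcd v**2+v−12.

−12+v+v**2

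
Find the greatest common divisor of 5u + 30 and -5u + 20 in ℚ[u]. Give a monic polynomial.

Repeated division with remainder:
  5u + 30 = (-1)(-5u + 20) + (50)
  -5u + 20 = (-(1/10)u + 2/5)(50) + (0)
The last nonzero remainder is the constant 50, so the polynomials are coprime and gcd = 1.

1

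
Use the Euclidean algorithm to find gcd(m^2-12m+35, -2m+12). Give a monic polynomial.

By polynomial division,
  m^2-12m+35 = (-(1/2)m+3)(-2m+12) + (-1)
  -2m+12 = (2m-12)(-1) + (0)
The last nonzero remainder is the constant -1, so the polynomials are coprime and gcd = 1.

1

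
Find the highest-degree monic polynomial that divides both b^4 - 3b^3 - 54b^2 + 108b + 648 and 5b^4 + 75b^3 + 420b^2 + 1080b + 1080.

b^2 + 9b + 18

Apply the Euclidean algorithm:
  b^4 - 3b^3 - 54b^2 + 108b + 648 = (1/5)(5b^4 + 75b^3 + 420b^2 + 1080b + 1080) + (-18b^3 - 138b^2 - 108b + 432)
  5b^4 + 75b^3 + 420b^2 + 1080b + 1080 = (-(5/18)b - 55/27)(-18b^3 - 138b^2 - 108b + 432) + ((980/9)b^2 + 980b + 1960)
  -18b^3 - 138b^2 - 108b + 432 = (-(81/490)b + 54/245)((980/9)b^2 + 980b + 1960) + (0)
Last nonzero remainder: (980/9)b^2 + 980b + 1960. Dividing through by 980/9 gives the monic gcd b^2 + 9b + 18.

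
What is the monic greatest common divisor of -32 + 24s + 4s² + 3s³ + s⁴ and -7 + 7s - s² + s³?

Euclidean algorithm in ℚ[s]:
  s⁴ + 3s³ + 4s² + 24s - 32 = (s + 4)(s³ - s² + 7s - 7) + (s² + 3s - 4)
  s³ - s² + 7s - 7 = (s - 4)(s² + 3s - 4) + (23s - 23)
  s² + 3s - 4 = ((1/23)s + 4/23)(23s - 23) + (0)
Last nonzero remainder: 23s - 23. Dividing through by 23 gives the monic gcd s - 1.

-1 + s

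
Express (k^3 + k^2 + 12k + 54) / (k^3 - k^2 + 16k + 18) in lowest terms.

(k + 3)/(k + 1)

By polynomial division,
  k^3 + k^2 + 12k + 54 = (k^3 - k^2 + 16k + 18) + (2k^2 - 4k + 36)
  k^3 - k^2 + 16k + 18 = ((1/2)k + 1/2)(2k^2 - 4k + 36) + (0)
Last nonzero remainder: 2k^2 - 4k + 36. Dividing through by 2 gives the monic gcd k^2 - 2k + 18.
Cancel k^2 - 2k + 18 from numerator and denominator to get the reduced form.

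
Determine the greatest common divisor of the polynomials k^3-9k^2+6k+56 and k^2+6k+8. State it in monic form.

Repeated division with remainder:
  k^3-9k^2+6k+56 = (k-15)(k^2+6k+8) + (88k+176)
  k^2+6k+8 = ((1/88)k+1/22)(88k+176) + (0)
Last nonzero remainder: 88k+176. Dividing through by 88 gives the monic gcd k+2.

k+2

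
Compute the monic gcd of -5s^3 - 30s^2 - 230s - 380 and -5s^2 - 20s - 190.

Euclidean algorithm in ℚ[s]:
  -5s^3 - 30s^2 - 230s - 380 = (s + 2)(-5s^2 - 20s - 190) + (0)
Last nonzero remainder: -5s^2 - 20s - 190. Dividing through by -5 gives the monic gcd s^2 + 4s + 38.

s^2 + 4s + 38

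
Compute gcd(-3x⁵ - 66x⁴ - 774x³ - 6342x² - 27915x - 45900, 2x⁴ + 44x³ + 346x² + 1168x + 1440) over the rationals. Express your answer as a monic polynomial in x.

x³ + 18x² + 101x + 180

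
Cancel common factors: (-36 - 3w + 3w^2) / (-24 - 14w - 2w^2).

(12 - 3w)/(8 + 2w)

By polynomial division,
  3w^2 - 3w - 36 = (-3/2)(-2w^2 - 14w - 24) + (-24w - 72)
  -2w^2 - 14w - 24 = ((1/12)w + 1/3)(-24w - 72) + (0)
Last nonzero remainder: -24w - 72. Dividing through by -24 gives the monic gcd w + 3.
Cancel w + 3 from numerator and denominator to get the reduced form.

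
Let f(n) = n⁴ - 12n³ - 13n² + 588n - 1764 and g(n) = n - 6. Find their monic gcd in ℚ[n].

Repeated division with remainder:
  n⁴ - 12n³ - 13n² + 588n - 1764 = (n³ - 6n² - 49n + 294)(n - 6) + (0)
The last nonzero remainder n - 6 is already monic.

n - 6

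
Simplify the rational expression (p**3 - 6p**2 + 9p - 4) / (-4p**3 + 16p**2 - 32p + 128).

Euclidean algorithm in ℚ[p]:
  p**3 - 6p**2 + 9p - 4 = (-1/4)(-4p**3 + 16p**2 - 32p + 128) + (-2p**2 + p + 28)
  -4p**3 + 16p**2 - 32p + 128 = (2p - 7)(-2p**2 + p + 28) + (-81p + 324)
  -2p**2 + p + 28 = ((2/81)p + 7/81)(-81p + 324) + (0)
Last nonzero remainder: -81p + 324. Dividing through by -81 gives the monic gcd p - 4.
Cancel p - 4 from numerator and denominator to get the reduced form.

(-p**2 + 2p - 1)/(4p**2 + 32)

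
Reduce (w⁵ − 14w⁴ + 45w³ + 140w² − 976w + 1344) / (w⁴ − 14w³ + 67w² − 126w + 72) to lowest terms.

(w³ − 7w² − 16w + 112)/(w² − 7w + 6)

Euclidean algorithm in ℚ[w]:
  w⁵ − 14w⁴ + 45w³ + 140w² − 976w + 1344 = (w)(w⁴ − 14w³ + 67w² − 126w + 72) + (−22w³ + 266w² − 1048w + 1344)
  w⁴ − 14w³ + 67w² − 126w + 72 = (−(1/22)w + 21/242)(−22w³ + 266w² − 1048w + 1344) + (−(450/121)w² + (3150/121)w − 5400/121)
  −22w³ + 266w² − 1048w + 1344 = ((1331/225)w − 6776/225)(−(450/121)w² + (3150/121)w − 5400/121) + (0)
Last nonzero remainder: −(450/121)w² + (3150/121)w − 5400/121. Dividing through by −450/121 gives the monic gcd w² − 7w + 12.
Cancel w² − 7w + 12 from numerator and denominator to get the reduced form.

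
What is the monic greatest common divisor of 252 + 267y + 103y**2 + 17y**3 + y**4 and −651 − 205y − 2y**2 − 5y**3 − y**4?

21 + 10y + y**2

Repeated division with remainder:
  y**4 + 17y**3 + 103y**2 + 267y + 252 = (−1)(−y**4 − 5y**3 − 2y**2 − 205y − 651) + (12y**3 + 101y**2 + 62y − 399)
  −y**4 − 5y**3 − 2y**2 − 205y − 651 = (−(1/12)y + 41/144)(12y**3 + 101y**2 + 62y − 399) + (−(3685/144)y**2 − (18425/72)y − 25795/48)
  12y**3 + 101y**2 + 62y − 399 = (−(1728/3685)y + 2736/3685)(−(3685/144)y**2 − (18425/72)y − 25795/48) + (0)
Last nonzero remainder: −(3685/144)y**2 − (18425/72)y − 25795/48. Dividing through by −3685/144 gives the monic gcd y**2 + 10y + 21.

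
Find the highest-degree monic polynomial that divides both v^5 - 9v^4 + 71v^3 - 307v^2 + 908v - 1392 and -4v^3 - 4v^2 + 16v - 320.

v^2 - 4v + 16

By polynomial division,
  v^5 - 9v^4 + 71v^3 - 307v^2 + 908v - 1392 = (-(1/4)v^2 + (5/2)v - 85/4)(-4v^3 - 4v^2 + 16v - 320) + (-512v^2 + 2048v - 8192)
  -4v^3 - 4v^2 + 16v - 320 = ((1/128)v + 5/128)(-512v^2 + 2048v - 8192) + (0)
Last nonzero remainder: -512v^2 + 2048v - 8192. Dividing through by -512 gives the monic gcd v^2 - 4v + 16.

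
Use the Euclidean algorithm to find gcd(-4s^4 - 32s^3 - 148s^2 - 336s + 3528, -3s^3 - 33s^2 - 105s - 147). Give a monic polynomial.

By polynomial division,
  -4s^4 - 32s^3 - 148s^2 - 336s + 3528 = ((4/3)s - 4)(-3s^3 - 33s^2 - 105s - 147) + (-140s^2 - 560s + 2940)
  -3s^3 - 33s^2 - 105s - 147 = ((3/140)s + 3/20)(-140s^2 - 560s + 2940) + (-84s - 588)
  -140s^2 - 560s + 2940 = ((5/3)s - 5)(-84s - 588) + (0)
Last nonzero remainder: -84s - 588. Dividing through by -84 gives the monic gcd s + 7.

s + 7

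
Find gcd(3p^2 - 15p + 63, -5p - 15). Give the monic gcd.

Apply the Euclidean algorithm:
  3p^2 - 15p + 63 = (-(3/5)p + 24/5)(-5p - 15) + (135)
  -5p - 15 = (-(1/27)p - 1/9)(135) + (0)
The last nonzero remainder is the constant 135, so the polynomials are coprime and gcd = 1.

1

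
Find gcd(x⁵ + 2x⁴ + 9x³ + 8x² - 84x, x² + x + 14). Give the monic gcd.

x² + x + 14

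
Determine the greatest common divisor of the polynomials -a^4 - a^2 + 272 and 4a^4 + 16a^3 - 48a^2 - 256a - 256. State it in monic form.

By polynomial division,
  -a^4 - a^2 + 272 = (-1/4)(4a^4 + 16a^3 - 48a^2 - 256a - 256) + (4a^3 - 13a^2 - 64a + 208)
  4a^4 + 16a^3 - 48a^2 - 256a - 256 = (a + 29/4)(4a^3 - 13a^2 - 64a + 208) + ((441/4)a^2 - 1764)
  4a^3 - 13a^2 - 64a + 208 = ((16/441)a - 52/441)((441/4)a^2 - 1764) + (0)
Last nonzero remainder: (441/4)a^2 - 1764. Dividing through by 441/4 gives the monic gcd a^2 - 16.

a^2 - 16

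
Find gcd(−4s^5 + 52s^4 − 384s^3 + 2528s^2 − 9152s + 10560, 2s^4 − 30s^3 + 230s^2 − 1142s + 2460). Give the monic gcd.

Repeated division with remainder:
  −4s^5 + 52s^4 − 384s^3 + 2528s^2 − 9152s + 10560 = (−2s − 4)(2s^4 − 30s^3 + 230s^2 − 1142s + 2460) + (−44s^3 + 1164s^2 − 8800s + 20400)
  2s^4 − 30s^3 + 230s^2 − 1142s + 2460 = (−(1/22)s − 63/121)(−44s^3 + 1164s^2 − 8800s + 20400) + ((52762/121)s^2 − (52762/11)s + 1582860/121)
  −44s^3 + 1164s^2 − 8800s + 20400 = (−(2662/26381)s + 41140/26381)((52762/121)s^2 − (52762/11)s + 1582860/121) + (0)
Last nonzero remainder: (52762/121)s^2 − (52762/11)s + 1582860/121. Dividing through by 52762/121 gives the monic gcd s^2 − 11s + 30.

s^2 − 11s + 30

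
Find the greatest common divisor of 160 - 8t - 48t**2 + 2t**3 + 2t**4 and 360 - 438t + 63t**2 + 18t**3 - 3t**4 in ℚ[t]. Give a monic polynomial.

By polynomial division,
  2t**4 + 2t**3 - 48t**2 - 8t + 160 = (-2/3)(-3t**4 + 18t**3 + 63t**2 - 438t + 360) + (14t**3 - 6t**2 - 300t + 400)
  -3t**4 + 18t**3 + 63t**2 - 438t + 360 = (-(3/14)t + 117/98)(14t**3 - 6t**2 - 300t + 400) + ((288/49)t**2 + (288/49)t - 5760/49)
  14t**3 - 6t**2 - 300t + 400 = ((343/144)t - 245/72)((288/49)t**2 + (288/49)t - 5760/49) + (0)
Last nonzero remainder: (288/49)t**2 + (288/49)t - 5760/49. Dividing through by 288/49 gives the monic gcd t**2 + t - 20.

-20 + t + t**2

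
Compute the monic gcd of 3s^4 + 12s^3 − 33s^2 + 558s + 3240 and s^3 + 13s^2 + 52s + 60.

s^2 + 11s + 30

Apply the Euclidean algorithm:
  3s^4 + 12s^3 − 33s^2 + 558s + 3240 = (3s − 27)(s^3 + 13s^2 + 52s + 60) + (162s^2 + 1782s + 4860)
  s^3 + 13s^2 + 52s + 60 = ((1/162)s + 1/81)(162s^2 + 1782s + 4860) + (0)
Last nonzero remainder: 162s^2 + 1782s + 4860. Dividing through by 162 gives the monic gcd s^2 + 11s + 30.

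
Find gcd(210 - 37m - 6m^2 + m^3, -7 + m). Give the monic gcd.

-7 + m

Apply the Euclidean algorithm:
  m^3 - 6m^2 - 37m + 210 = (m^2 + m - 30)(m - 7) + (0)
The last nonzero remainder m - 7 is already monic.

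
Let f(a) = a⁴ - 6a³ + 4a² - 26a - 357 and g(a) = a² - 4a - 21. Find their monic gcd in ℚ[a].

a² - 4a - 21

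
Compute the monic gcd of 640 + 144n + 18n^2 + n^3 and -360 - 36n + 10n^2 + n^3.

Euclidean algorithm in ℚ[n]:
  n^3 + 18n^2 + 144n + 640 = (n^3 + 10n^2 - 36n - 360) + (8n^2 + 180n + 1000)
  n^3 + 10n^2 - 36n - 360 = ((1/8)n - 25/16)(8n^2 + 180n + 1000) + ((481/4)n + 2405/2)
  8n^2 + 180n + 1000 = ((32/481)n + 400/481)((481/4)n + 2405/2) + (0)
Last nonzero remainder: (481/4)n + 2405/2. Dividing through by 481/4 gives the monic gcd n + 10.

10 + n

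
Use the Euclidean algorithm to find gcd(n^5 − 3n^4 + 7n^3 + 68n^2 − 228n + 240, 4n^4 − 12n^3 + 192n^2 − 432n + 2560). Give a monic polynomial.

n^2 − 4n + 20

By polynomial division,
  n^5 − 3n^4 + 7n^3 + 68n^2 − 228n + 240 = ((1/4)n)(4n^4 − 12n^3 + 192n^2 − 432n + 2560) + (−41n^3 + 176n^2 − 868n + 240)
  4n^4 − 12n^3 + 192n^2 − 432n + 2560 = (−(4/41)n − 212/1681)(−41n^3 + 176n^2 − 868n + 240) + ((217712/1681)n^2 − (870848/1681)n + 4354240/1681)
  −41n^3 + 176n^2 − 868n + 240 = (−(68921/217712)n + 5043/54428)((217712/1681)n^2 − (870848/1681)n + 4354240/1681) + (0)
Last nonzero remainder: (217712/1681)n^2 − (870848/1681)n + 4354240/1681. Dividing through by 217712/1681 gives the monic gcd n^2 − 4n + 20.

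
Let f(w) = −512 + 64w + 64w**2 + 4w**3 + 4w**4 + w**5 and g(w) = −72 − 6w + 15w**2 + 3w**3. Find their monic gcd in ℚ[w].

−8 + 2w + w**2

Euclidean algorithm in ℚ[w]:
  w**5 + 4w**4 + 4w**3 + 64w**2 + 64w − 512 = ((1/3)w**2 − (1/3)w + 11/3)(3w**3 + 15w**2 − 6w − 72) + (31w**2 + 62w − 248)
  3w**3 + 15w**2 − 6w − 72 = ((3/31)w + 9/31)(31w**2 + 62w − 248) + (0)
Last nonzero remainder: 31w**2 + 62w − 248. Dividing through by 31 gives the monic gcd w**2 + 2w − 8.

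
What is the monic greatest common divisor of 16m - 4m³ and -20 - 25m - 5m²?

1

Repeated division with remainder:
  -4m³ + 16m = ((4/5)m - 4)(-5m² - 25m - 20) + (-68m - 80)
  -5m² - 25m - 20 = ((5/68)m + 325/1156)(-68m - 80) + (720/289)
  -68m - 80 = (-(4913/180)m - 289/9)(720/289) + (0)
The last nonzero remainder is the constant 720/289, so the polynomials are coprime and gcd = 1.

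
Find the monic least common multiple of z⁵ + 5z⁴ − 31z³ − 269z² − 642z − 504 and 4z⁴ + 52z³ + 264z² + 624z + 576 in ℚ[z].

By polynomial division,
  z⁵ + 5z⁴ − 31z³ − 269z² − 642z − 504 = ((1/4)z − 2)(4z⁴ + 52z³ + 264z² + 624z + 576) + (7z³ + 103z² + 462z + 648)
  4z⁴ + 52z³ + 264z² + 624z + 576 = ((4/7)z − 48/49)(7z³ + 103z² + 462z + 648) + ((4944/49)z² + (4944/7)z + 59328/49)
  7z³ + 103z² + 462z + 648 = ((343/4944)z + 441/824)((4944/49)z² + (4944/7)z + 59328/49) + (0)
Last nonzero remainder: (4944/49)z² + (4944/7)z + 59328/49. Dividing through by 4944/49 gives the monic gcd z² + 7z + 12.
Then lcm(f, g) = f·g / gcd(f, g); expanding and making the result monic gives the answer.

z⁷ + 11z⁶ + 11z⁵ − 395z⁴ − 2628z³ − 7584z² − 10728z − 6048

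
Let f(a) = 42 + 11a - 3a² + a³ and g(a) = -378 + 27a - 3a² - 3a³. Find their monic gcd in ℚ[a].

21 - 5a + a²

By polynomial division,
  a³ - 3a² + 11a + 42 = (-1/3)(-3a³ - 3a² + 27a - 378) + (-4a² + 20a - 84)
  -3a³ - 3a² + 27a - 378 = ((3/4)a + 9/2)(-4a² + 20a - 84) + (0)
Last nonzero remainder: -4a² + 20a - 84. Dividing through by -4 gives the monic gcd a² - 5a + 21.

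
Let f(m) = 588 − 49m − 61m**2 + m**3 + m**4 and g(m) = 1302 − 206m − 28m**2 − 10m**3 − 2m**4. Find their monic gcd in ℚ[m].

Apply the Euclidean algorithm:
  m**4 + m**3 − 61m**2 − 49m + 588 = (−1/2)(−2m**4 − 10m**3 − 28m**2 − 206m + 1302) + (−4m**3 − 75m**2 − 152m + 1239)
  −2m**4 − 10m**3 − 28m**2 − 206m + 1302 = ((1/2)m − 55/8)(−4m**3 − 75m**2 − 152m + 1239) + (−(3741/8)m**2 − (3741/2)m + 78561/8)
  −4m**3 − 75m**2 − 152m + 1239 = ((32/3741)m + 472/3741)(−(3741/8)m**2 − (3741/2)m + 78561/8) + (0)
Last nonzero remainder: −(3741/8)m**2 − (3741/2)m + 78561/8. Dividing through by −3741/8 gives the monic gcd m**2 + 4m − 21.

−21 + 4m + m**2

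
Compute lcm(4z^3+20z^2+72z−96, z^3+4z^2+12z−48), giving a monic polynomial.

By polynomial division,
  4z^3+20z^2+72z−96 = (4)(z^3+4z^2+12z−48) + (4z^2+24z+96)
  z^3+4z^2+12z−48 = ((1/4)z−1/2)(4z^2+24z+96) + (0)
Last nonzero remainder: 4z^2+24z+96. Dividing through by 4 gives the monic gcd z^2+6z+24.
Then lcm(f, g) = f·g / gcd(f, g); expanding and making the result monic gives the answer.

z^4+3z^3+8z^2−60z+48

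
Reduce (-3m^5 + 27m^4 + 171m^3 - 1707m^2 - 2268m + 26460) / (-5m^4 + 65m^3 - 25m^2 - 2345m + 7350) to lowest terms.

(3m^2 - 3m - 90)/(5m - 25)

By polynomial division,
  -3m^5 + 27m^4 + 171m^3 - 1707m^2 - 2268m + 26460 = ((3/5)m + 12/5)(-5m^4 + 65m^3 - 25m^2 - 2345m + 7350) + (30m^3 - 240m^2 - 1050m + 8820)
  -5m^4 + 65m^3 - 25m^2 - 2345m + 7350 = (-(1/6)m + 5/6)(30m^3 - 240m^2 - 1050m + 8820) + (0)
Last nonzero remainder: 30m^3 - 240m^2 - 1050m + 8820. Dividing through by 30 gives the monic gcd m^3 - 8m^2 - 35m + 294.
Cancel m^3 - 8m^2 - 35m + 294 from numerator and denominator to get the reduced form.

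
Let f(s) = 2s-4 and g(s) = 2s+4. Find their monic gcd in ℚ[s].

By polynomial division,
  2s-4 = (2s+4) + (-8)
  2s+4 = (-(1/4)s-1/2)(-8) + (0)
The last nonzero remainder is the constant -8, so the polynomials are coprime and gcd = 1.

1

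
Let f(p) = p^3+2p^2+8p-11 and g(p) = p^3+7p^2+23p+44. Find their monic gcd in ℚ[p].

p^2+3p+11

By polynomial division,
  p^3+2p^2+8p-11 = (p^3+7p^2+23p+44) + (-5p^2-15p-55)
  p^3+7p^2+23p+44 = (-(1/5)p-4/5)(-5p^2-15p-55) + (0)
Last nonzero remainder: -5p^2-15p-55. Dividing through by -5 gives the monic gcd p^2+3p+11.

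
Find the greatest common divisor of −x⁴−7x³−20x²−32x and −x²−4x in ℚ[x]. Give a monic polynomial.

x²+4x

By polynomial division,
  −x⁴−7x³−20x²−32x = (x²+3x+8)(−x²−4x) + (0)
Last nonzero remainder: −x²−4x. Dividing through by −1 gives the monic gcd x²+4x.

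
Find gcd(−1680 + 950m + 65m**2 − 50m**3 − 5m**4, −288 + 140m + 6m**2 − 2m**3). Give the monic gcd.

Repeated division with remainder:
  −5m**4 − 50m**3 + 65m**2 + 950m − 1680 = ((5/2)m + 65/2)(−2m**3 + 6m**2 + 140m − 288) + (−480m**2 − 2880m + 7680)
  −2m**3 + 6m**2 + 140m − 288 = ((1/240)m − 3/80)(−480m**2 − 2880m + 7680) + (0)
Last nonzero remainder: −480m**2 − 2880m + 7680. Dividing through by −480 gives the monic gcd m**2 + 6m − 16.

−16 + 6m + m**2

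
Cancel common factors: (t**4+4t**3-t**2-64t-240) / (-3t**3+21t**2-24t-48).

(-t**3-8t**2-31t-60)/(3t**2-9t-12)

Euclidean algorithm in ℚ[t]:
  t**4+4t**3-t**2-64t-240 = (-(1/3)t-11/3)(-3t**3+21t**2-24t-48) + (68t**2-168t-416)
  -3t**3+21t**2-24t-48 = (-(3/68)t+231/1156)(68t**2-168t-416) + (-(2538/289)t+10152/289)
  68t**2-168t-416 = (-(9826/1269)t-15028/1269)(-(2538/289)t+10152/289) + (0)
Last nonzero remainder: -(2538/289)t+10152/289. Dividing through by -2538/289 gives the monic gcd t-4.
Cancel t-4 from numerator and denominator to get the reduced form.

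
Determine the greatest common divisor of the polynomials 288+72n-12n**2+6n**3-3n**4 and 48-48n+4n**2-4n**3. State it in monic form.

12+n**2

Apply the Euclidean algorithm:
  -3n**4+6n**3-12n**2+72n+288 = ((3/4)n-3/4)(-4n**3+4n**2-48n+48) + (27n**2+324)
  -4n**3+4n**2-48n+48 = (-(4/27)n+4/27)(27n**2+324) + (0)
Last nonzero remainder: 27n**2+324. Dividing through by 27 gives the monic gcd n**2+12.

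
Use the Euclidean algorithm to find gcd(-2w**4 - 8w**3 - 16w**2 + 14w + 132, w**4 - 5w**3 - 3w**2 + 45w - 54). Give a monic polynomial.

w**2 + w - 6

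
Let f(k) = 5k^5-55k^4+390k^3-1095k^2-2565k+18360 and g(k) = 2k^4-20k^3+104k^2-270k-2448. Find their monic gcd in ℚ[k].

k^3-2k^2+36k+153

By polynomial division,
  5k^5-55k^4+390k^3-1095k^2-2565k+18360 = ((5/2)k-5/2)(2k^4-20k^3+104k^2-270k-2448) + (80k^3-160k^2+2880k+12240)
  2k^4-20k^3+104k^2-270k-2448 = ((1/40)k-1/5)(80k^3-160k^2+2880k+12240) + (0)
Last nonzero remainder: 80k^3-160k^2+2880k+12240. Dividing through by 80 gives the monic gcd k^3-2k^2+36k+153.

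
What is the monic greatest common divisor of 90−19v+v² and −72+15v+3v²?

By polynomial division,
  v²−19v+90 = (1/3)(3v²+15v−72) + (−24v+114)
  3v²+15v−72 = (−(1/8)v−39/32)(−24v+114) + (1071/16)
  −24v+114 = (−(128/357)v+608/357)(1071/16) + (0)
The last nonzero remainder is the constant 1071/16, so the polynomials are coprime and gcd = 1.

1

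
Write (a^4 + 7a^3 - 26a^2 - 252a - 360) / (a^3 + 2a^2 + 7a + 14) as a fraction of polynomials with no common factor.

(a^3 + 5a^2 - 36a - 180)/(a^2 + 7)

Repeated division with remainder:
  a^4 + 7a^3 - 26a^2 - 252a - 360 = (a + 5)(a^3 + 2a^2 + 7a + 14) + (-43a^2 - 301a - 430)
  a^3 + 2a^2 + 7a + 14 = (-(1/43)a + 5/43)(-43a^2 - 301a - 430) + (32a + 64)
  -43a^2 - 301a - 430 = (-(43/32)a - 215/32)(32a + 64) + (0)
Last nonzero remainder: 32a + 64. Dividing through by 32 gives the monic gcd a + 2.
Cancel a + 2 from numerator and denominator to get the reduced form.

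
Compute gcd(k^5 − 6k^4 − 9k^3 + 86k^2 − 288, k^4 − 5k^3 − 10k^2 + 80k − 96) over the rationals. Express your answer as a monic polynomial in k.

Euclidean algorithm in ℚ[k]:
  k^5 − 6k^4 − 9k^3 + 86k^2 − 288 = (k − 1)(k^4 − 5k^3 − 10k^2 + 80k − 96) + (−4k^3 − 4k^2 + 176k − 384)
  k^4 − 5k^3 − 10k^2 + 80k − 96 = (−(1/4)k + 3/2)(−4k^3 − 4k^2 + 176k − 384) + (40k^2 − 280k + 480)
  −4k^3 − 4k^2 + 176k − 384 = (−(1/10)k − 4/5)(40k^2 − 280k + 480) + (0)
Last nonzero remainder: 40k^2 − 280k + 480. Dividing through by 40 gives the monic gcd k^2 − 7k + 12.

k^2 − 7k + 12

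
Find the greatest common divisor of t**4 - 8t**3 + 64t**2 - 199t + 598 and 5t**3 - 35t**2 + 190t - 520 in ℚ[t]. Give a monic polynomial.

t**2 - 3t + 26

Apply the Euclidean algorithm:
  t**4 - 8t**3 + 64t**2 - 199t + 598 = ((1/5)t - 1/5)(5t**3 - 35t**2 + 190t - 520) + (19t**2 - 57t + 494)
  5t**3 - 35t**2 + 190t - 520 = ((5/19)t - 20/19)(19t**2 - 57t + 494) + (0)
Last nonzero remainder: 19t**2 - 57t + 494. Dividing through by 19 gives the monic gcd t**2 - 3t + 26.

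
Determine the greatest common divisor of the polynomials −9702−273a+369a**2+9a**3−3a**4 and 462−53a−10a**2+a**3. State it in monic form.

462−53a−10a**2+a**3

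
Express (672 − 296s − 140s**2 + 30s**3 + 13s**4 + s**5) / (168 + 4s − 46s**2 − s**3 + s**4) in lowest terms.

(−56 + 6s + 9s**2 + s**3)/(−14 − 5s + s**2)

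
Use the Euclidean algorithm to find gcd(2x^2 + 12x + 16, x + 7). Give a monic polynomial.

1

Apply the Euclidean algorithm:
  2x^2 + 12x + 16 = (2x - 2)(x + 7) + (30)
  x + 7 = ((1/30)x + 7/30)(30) + (0)
The last nonzero remainder is the constant 30, so the polynomials are coprime and gcd = 1.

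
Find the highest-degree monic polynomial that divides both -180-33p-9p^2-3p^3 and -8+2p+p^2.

4+p

Euclidean algorithm in ℚ[p]:
  -3p^3-9p^2-33p-180 = (-3p-3)(p^2+2p-8) + (-51p-204)
  p^2+2p-8 = (-(1/51)p+2/51)(-51p-204) + (0)
Last nonzero remainder: -51p-204. Dividing through by -51 gives the monic gcd p+4.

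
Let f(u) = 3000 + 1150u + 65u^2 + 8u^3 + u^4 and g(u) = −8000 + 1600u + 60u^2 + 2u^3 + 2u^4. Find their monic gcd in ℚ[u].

1000 + 50u + 5u^2 + u^3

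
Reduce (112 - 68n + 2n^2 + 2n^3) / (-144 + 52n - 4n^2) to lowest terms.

Apply the Euclidean algorithm:
  2n^3 + 2n^2 - 68n + 112 = (-(1/2)n - 7)(-4n^2 + 52n - 144) + (224n - 896)
  -4n^2 + 52n - 144 = (-(1/56)n + 9/56)(224n - 896) + (0)
Last nonzero remainder: 224n - 896. Dividing through by 224 gives the monic gcd n - 4.
Cancel n - 4 from numerator and denominator to get the reduced form.

(14 - 5n - n^2)/(-18 + 2n)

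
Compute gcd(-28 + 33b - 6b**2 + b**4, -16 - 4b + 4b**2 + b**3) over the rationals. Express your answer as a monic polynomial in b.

4 + b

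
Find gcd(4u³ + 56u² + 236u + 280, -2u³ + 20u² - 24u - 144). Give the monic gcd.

By polynomial division,
  4u³ + 56u² + 236u + 280 = (-2)(-2u³ + 20u² - 24u - 144) + (96u² + 188u - 8)
  -2u³ + 20u² - 24u - 144 = (-(1/48)u + 287/1152)(96u² + 188u - 8) + (-(20449/288)u - 20449/144)
  96u² + 188u - 8 = (-(27648/20449)u + 1152/20449)(-(20449/288)u - 20449/144) + (0)
Last nonzero remainder: -(20449/288)u - 20449/144. Dividing through by -20449/288 gives the monic gcd u + 2.

u + 2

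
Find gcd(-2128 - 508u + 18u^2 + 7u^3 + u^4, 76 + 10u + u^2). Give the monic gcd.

76 + 10u + u^2

By polynomial division,
  u^4 + 7u^3 + 18u^2 - 508u - 2128 = (u^2 - 3u - 28)(u^2 + 10u + 76) + (0)
The last nonzero remainder u^2 + 10u + 76 is already monic.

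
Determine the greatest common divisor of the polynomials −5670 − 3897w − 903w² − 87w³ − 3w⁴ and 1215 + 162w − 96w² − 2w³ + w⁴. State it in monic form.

27 + 12w + w²

Apply the Euclidean algorithm:
  −3w⁴ − 87w³ − 903w² − 3897w − 5670 = (−3)(w⁴ − 2w³ − 96w² + 162w + 1215) + (−93w³ − 1191w² − 3411w − 2025)
  w⁴ − 2w³ − 96w² + 162w + 1215 = (−(1/93)w + 153/961)(−93w³ − 1191w² − 3411w − 2025) + ((54720/961)w² + (656640/961)w + 1477440/961)
  −93w³ − 1191w² − 3411w − 2025 = (−(29791/18240)w − 4805/3648)((54720/961)w² + (656640/961)w + 1477440/961) + (0)
Last nonzero remainder: (54720/961)w² + (656640/961)w + 1477440/961. Dividing through by 54720/961 gives the monic gcd w² + 12w + 27.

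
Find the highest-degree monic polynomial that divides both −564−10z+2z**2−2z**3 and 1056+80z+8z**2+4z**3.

Repeated division with remainder:
  −2z**3+2z**2−10z−564 = (−1/2)(4z**3+8z**2+80z+1056) + (6z**2+30z−36)
  4z**3+8z**2+80z+1056 = ((2/3)z−2)(6z**2+30z−36) + (164z+984)
  6z**2+30z−36 = ((3/82)z−3/82)(164z+984) + (0)
Last nonzero remainder: 164z+984. Dividing through by 164 gives the monic gcd z+6.

6+z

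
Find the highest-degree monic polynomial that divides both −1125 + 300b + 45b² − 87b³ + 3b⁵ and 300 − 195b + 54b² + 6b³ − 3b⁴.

25 − 10b + 2b² + b³

Apply the Euclidean algorithm:
  3b⁵ − 87b³ + 45b² + 300b − 1125 = (−b − 2)(−3b⁴ + 6b³ + 54b² − 195b + 300) + (−21b³ − 42b² + 210b − 525)
  −3b⁴ + 6b³ + 54b² − 195b + 300 = ((1/7)b − 4/7)(−21b³ − 42b² + 210b − 525) + (0)
Last nonzero remainder: −21b³ − 42b² + 210b − 525. Dividing through by −21 gives the monic gcd b³ + 2b² − 10b + 25.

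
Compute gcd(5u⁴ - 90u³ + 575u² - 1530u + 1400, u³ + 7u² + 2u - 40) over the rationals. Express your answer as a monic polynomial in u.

u - 2

Repeated division with remainder:
  5u⁴ - 90u³ + 575u² - 1530u + 1400 = (5u - 125)(u³ + 7u² + 2u - 40) + (1440u² - 1080u - 3600)
  u³ + 7u² + 2u - 40 = ((1/1440)u + 31/5760)(1440u² - 1080u - 3600) + ((165/16)u - 165/8)
  1440u² - 1080u - 3600 = ((1536/11)u + 1920/11)((165/16)u - 165/8) + (0)
Last nonzero remainder: (165/16)u - 165/8. Dividing through by 165/16 gives the monic gcd u - 2.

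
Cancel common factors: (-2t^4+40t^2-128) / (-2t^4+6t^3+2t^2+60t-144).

(t^2+6t+8)/(t^2+3t+9)

By polynomial division,
  -2t^4+40t^2-128 = (-2t^4+6t^3+2t^2+60t-144) + (-6t^3+38t^2-60t+16)
  -2t^4+6t^3+2t^2+60t-144 = ((1/3)t+10/9)(-6t^3+38t^2-60t+16) + (-(182/9)t^2+(364/3)t-1456/9)
  -6t^3+38t^2-60t+16 = ((27/91)t-9/91)(-(182/9)t^2+(364/3)t-1456/9) + (0)
Last nonzero remainder: -(182/9)t^2+(364/3)t-1456/9. Dividing through by -182/9 gives the monic gcd t^2-6t+8.
Cancel t^2-6t+8 from numerator and denominator to get the reduced form.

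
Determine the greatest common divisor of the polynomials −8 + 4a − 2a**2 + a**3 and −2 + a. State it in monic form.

−2 + a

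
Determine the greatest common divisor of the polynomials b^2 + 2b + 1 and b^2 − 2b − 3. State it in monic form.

Euclidean algorithm in ℚ[b]:
  b^2 + 2b + 1 = (b^2 − 2b − 3) + (4b + 4)
  b^2 − 2b − 3 = ((1/4)b − 3/4)(4b + 4) + (0)
Last nonzero remainder: 4b + 4. Dividing through by 4 gives the monic gcd b + 1.

b + 1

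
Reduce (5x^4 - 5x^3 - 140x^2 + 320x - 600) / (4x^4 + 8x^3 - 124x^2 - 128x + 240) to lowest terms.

Repeated division with remainder:
  5x^4 - 5x^3 - 140x^2 + 320x - 600 = (5/4)(4x^4 + 8x^3 - 124x^2 - 128x + 240) + (-15x^3 + 15x^2 + 480x - 900)
  4x^4 + 8x^3 - 124x^2 - 128x + 240 = (-(4/15)x - 4/5)(-15x^3 + 15x^2 + 480x - 900) + (16x^2 + 16x - 480)
  -15x^3 + 15x^2 + 480x - 900 = (-(15/16)x + 15/8)(16x^2 + 16x - 480) + (0)
Last nonzero remainder: 16x^2 + 16x - 480. Dividing through by 16 gives the monic gcd x^2 + x - 30.
Cancel x^2 + x - 30 from numerator and denominator to get the reduced form.

(5x^2 - 10x + 20)/(4x^2 + 4x - 8)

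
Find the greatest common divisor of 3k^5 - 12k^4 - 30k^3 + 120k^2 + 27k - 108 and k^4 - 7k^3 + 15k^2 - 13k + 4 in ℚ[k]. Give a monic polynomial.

k^2 - 5k + 4

By polynomial division,
  3k^5 - 12k^4 - 30k^3 + 120k^2 + 27k - 108 = (3k + 9)(k^4 - 7k^3 + 15k^2 - 13k + 4) + (-12k^3 + 24k^2 + 132k - 144)
  k^4 - 7k^3 + 15k^2 - 13k + 4 = (-(1/12)k + 5/12)(-12k^3 + 24k^2 + 132k - 144) + (16k^2 - 80k + 64)
  -12k^3 + 24k^2 + 132k - 144 = (-(3/4)k - 9/4)(16k^2 - 80k + 64) + (0)
Last nonzero remainder: 16k^2 - 80k + 64. Dividing through by 16 gives the monic gcd k^2 - 5k + 4.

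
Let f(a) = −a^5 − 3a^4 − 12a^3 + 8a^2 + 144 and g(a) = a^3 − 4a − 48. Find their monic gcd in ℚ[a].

a^2 + 4a + 12

By polynomial division,
  −a^5 − 3a^4 − 12a^3 + 8a^2 + 144 = (−a^2 − 3a − 16)(a^3 − 4a − 48) + (−52a^2 − 208a − 624)
  a^3 − 4a − 48 = (−(1/52)a + 1/13)(−52a^2 − 208a − 624) + (0)
Last nonzero remainder: −52a^2 − 208a − 624. Dividing through by −52 gives the monic gcd a^2 + 4a + 12.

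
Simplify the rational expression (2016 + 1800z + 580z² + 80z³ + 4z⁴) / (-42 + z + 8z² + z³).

(96 + 40z + 4z²)/(-2 + z)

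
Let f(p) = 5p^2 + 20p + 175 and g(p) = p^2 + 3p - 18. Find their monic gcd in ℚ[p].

1

By polynomial division,
  5p^2 + 20p + 175 = (5)(p^2 + 3p - 18) + (5p + 265)
  p^2 + 3p - 18 = ((1/5)p - 10)(5p + 265) + (2632)
  5p + 265 = ((5/2632)p + 265/2632)(2632) + (0)
The last nonzero remainder is the constant 2632, so the polynomials are coprime and gcd = 1.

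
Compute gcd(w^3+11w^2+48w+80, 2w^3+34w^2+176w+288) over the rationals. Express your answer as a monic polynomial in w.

w+4

By polynomial division,
  w^3+11w^2+48w+80 = (1/2)(2w^3+34w^2+176w+288) + (-6w^2-40w-64)
  2w^3+34w^2+176w+288 = (-(1/3)w-31/9)(-6w^2-40w-64) + ((152/9)w+608/9)
  -6w^2-40w-64 = (-(27/76)w-18/19)((152/9)w+608/9) + (0)
Last nonzero remainder: (152/9)w+608/9. Dividing through by 152/9 gives the monic gcd w+4.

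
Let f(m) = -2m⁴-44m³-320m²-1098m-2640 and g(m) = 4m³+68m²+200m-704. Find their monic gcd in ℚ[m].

By polynomial division,
  -2m⁴-44m³-320m²-1098m-2640 = (-(1/2)m-5/2)(4m³+68m²+200m-704) + (-50m²-950m-4400)
  4m³+68m²+200m-704 = (-(2/25)m+4/25)(-50m²-950m-4400) + (0)
Last nonzero remainder: -50m²-950m-4400. Dividing through by -50 gives the monic gcd m²+19m+88.

m²+19m+88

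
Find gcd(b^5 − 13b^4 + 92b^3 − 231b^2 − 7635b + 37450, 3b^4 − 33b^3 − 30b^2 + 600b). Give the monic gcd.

b^2 − 15b + 50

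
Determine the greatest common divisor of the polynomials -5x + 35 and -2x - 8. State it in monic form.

1

Repeated division with remainder:
  -5x + 35 = (5/2)(-2x - 8) + (55)
  -2x - 8 = (-(2/55)x - 8/55)(55) + (0)
The last nonzero remainder is the constant 55, so the polynomials are coprime and gcd = 1.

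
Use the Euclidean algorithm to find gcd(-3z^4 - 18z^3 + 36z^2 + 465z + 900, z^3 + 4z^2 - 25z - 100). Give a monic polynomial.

By polynomial division,
  -3z^4 - 18z^3 + 36z^2 + 465z + 900 = (-3z - 6)(z^3 + 4z^2 - 25z - 100) + (-15z^2 + 15z + 300)
  z^3 + 4z^2 - 25z - 100 = (-(1/15)z - 1/3)(-15z^2 + 15z + 300) + (0)
Last nonzero remainder: -15z^2 + 15z + 300. Dividing through by -15 gives the monic gcd z^2 - z - 20.

z^2 - z - 20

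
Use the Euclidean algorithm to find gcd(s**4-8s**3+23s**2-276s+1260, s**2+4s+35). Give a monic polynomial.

Repeated division with remainder:
  s**4-8s**3+23s**2-276s+1260 = (s**2-12s+36)(s**2+4s+35) + (0)
The last nonzero remainder s**2+4s+35 is already monic.

s**2+4s+35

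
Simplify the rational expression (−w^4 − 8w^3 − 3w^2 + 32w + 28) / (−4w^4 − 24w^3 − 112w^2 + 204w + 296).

(w^2 + 9w + 14)/(4w^2 + 28w + 148)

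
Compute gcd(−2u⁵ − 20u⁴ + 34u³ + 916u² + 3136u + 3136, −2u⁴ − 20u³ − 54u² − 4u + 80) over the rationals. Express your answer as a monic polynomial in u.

u² + 6u + 8

Repeated division with remainder:
  −2u⁵ − 20u⁴ + 34u³ + 916u² + 3136u + 3136 = (u)(−2u⁴ − 20u³ − 54u² − 4u + 80) + (88u³ + 920u² + 3056u + 3136)
  −2u⁴ − 20u³ − 54u² − 4u + 80 = (−(1/44)u + 5/484)(88u³ + 920u² + 3056u + 3136) + ((720/121)u² + (4320/121)u + 5760/121)
  88u³ + 920u² + 3056u + 3136 = ((1331/90)u + 5929/90)((720/121)u² + (4320/121)u + 5760/121) + (0)
Last nonzero remainder: (720/121)u² + (4320/121)u + 5760/121. Dividing through by 720/121 gives the monic gcd u² + 6u + 8.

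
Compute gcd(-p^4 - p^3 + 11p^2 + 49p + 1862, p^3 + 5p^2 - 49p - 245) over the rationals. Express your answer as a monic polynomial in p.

p^2 - 49

By polynomial division,
  -p^4 - p^3 + 11p^2 + 49p + 1862 = (-p + 4)(p^3 + 5p^2 - 49p - 245) + (-58p^2 + 2842)
  p^3 + 5p^2 - 49p - 245 = (-(1/58)p - 5/58)(-58p^2 + 2842) + (0)
Last nonzero remainder: -58p^2 + 2842. Dividing through by -58 gives the monic gcd p^2 - 49.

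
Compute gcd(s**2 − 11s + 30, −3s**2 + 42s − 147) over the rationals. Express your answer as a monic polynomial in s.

1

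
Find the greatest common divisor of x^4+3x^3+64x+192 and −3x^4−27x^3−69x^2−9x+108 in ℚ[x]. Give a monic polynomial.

Apply the Euclidean algorithm:
  x^4+3x^3+64x+192 = (−1/3)(−3x^4−27x^3−69x^2−9x+108) + (−6x^3−23x^2+61x+228)
  −3x^4−27x^3−69x^2−9x+108 = ((1/2)x+31/12)(−6x^3−23x^2+61x+228) + (−(481/12)x^2−(3367/12)x−481)
  −6x^3−23x^2+61x+228 = ((72/481)x−228/481)(−(481/12)x^2−(3367/12)x−481) + (0)
Last nonzero remainder: −(481/12)x^2−(3367/12)x−481. Dividing through by −481/12 gives the monic gcd x^2+7x+12.

x^2+7x+12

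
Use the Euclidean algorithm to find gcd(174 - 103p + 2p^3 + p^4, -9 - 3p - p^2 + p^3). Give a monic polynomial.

-3 + p

Repeated division with remainder:
  p^4 + 2p^3 - 103p + 174 = (p + 3)(p^3 - p^2 - 3p - 9) + (6p^2 - 85p + 201)
  p^3 - p^2 - 3p - 9 = ((1/6)p + 79/36)(6p^2 - 85p + 201) + ((5401/36)p - 5401/12)
  6p^2 - 85p + 201 = ((216/5401)p - 2412/5401)((5401/36)p - 5401/12) + (0)
Last nonzero remainder: (5401/36)p - 5401/12. Dividing through by 5401/36 gives the monic gcd p - 3.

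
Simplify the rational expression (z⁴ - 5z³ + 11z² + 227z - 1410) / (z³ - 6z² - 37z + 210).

Repeated division with remainder:
  z⁴ - 5z³ + 11z² + 227z - 1410 = (z + 1)(z³ - 6z² - 37z + 210) + (54z² + 54z - 1620)
  z³ - 6z² - 37z + 210 = ((1/54)z - 7/54)(54z² + 54z - 1620) + (0)
Last nonzero remainder: 54z² + 54z - 1620. Dividing through by 54 gives the monic gcd z² + z - 30.
Cancel z² + z - 30 from numerator and denominator to get the reduced form.

(z² - 6z + 47)/(z - 7)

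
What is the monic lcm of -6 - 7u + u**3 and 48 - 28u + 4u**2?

Repeated division with remainder:
  u**3 - 7u - 6 = ((1/4)u + 7/4)(4u**2 - 28u + 48) + (30u - 90)
  4u**2 - 28u + 48 = ((2/15)u - 8/15)(30u - 90) + (0)
Last nonzero remainder: 30u - 90. Dividing through by 30 gives the monic gcd u - 3.
Then lcm(f, g) = f·g / gcd(f, g); expanding and making the result monic gives the answer.

24 + 22u - 7u**2 - 4u**3 + u**4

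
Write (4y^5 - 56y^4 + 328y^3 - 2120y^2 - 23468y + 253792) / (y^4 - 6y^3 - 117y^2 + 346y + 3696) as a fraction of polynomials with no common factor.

(4y^2 - 8y + 412)/(y + 6)

Apply the Euclidean algorithm:
  4y^5 - 56y^4 + 328y^3 - 2120y^2 - 23468y + 253792 = (4y - 32)(y^4 - 6y^3 - 117y^2 + 346y + 3696) + (604y^3 - 7248y^2 - 27180y + 372064)
  y^4 - 6y^3 - 117y^2 + 346y + 3696 = ((1/604)y + 3/302)(604y^3 - 7248y^2 - 27180y + 372064) + (0)
Last nonzero remainder: 604y^3 - 7248y^2 - 27180y + 372064. Dividing through by 604 gives the monic gcd y^3 - 12y^2 - 45y + 616.
Cancel y^3 - 12y^2 - 45y + 616 from numerator and denominator to get the reduced form.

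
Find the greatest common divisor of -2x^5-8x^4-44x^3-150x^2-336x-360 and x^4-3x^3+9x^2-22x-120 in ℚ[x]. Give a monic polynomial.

x^3+x^2+13x+30

Euclidean algorithm in ℚ[x]:
  -2x^5-8x^4-44x^3-150x^2-336x-360 = (-2x-14)(x^4-3x^3+9x^2-22x-120) + (-68x^3-68x^2-884x-2040)
  x^4-3x^3+9x^2-22x-120 = (-(1/68)x+1/17)(-68x^3-68x^2-884x-2040) + (0)
Last nonzero remainder: -68x^3-68x^2-884x-2040. Dividing through by -68 gives the monic gcd x^3+x^2+13x+30.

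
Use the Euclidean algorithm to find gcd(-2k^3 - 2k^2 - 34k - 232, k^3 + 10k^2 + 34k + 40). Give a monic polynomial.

Apply the Euclidean algorithm:
  -2k^3 - 2k^2 - 34k - 232 = (-2)(k^3 + 10k^2 + 34k + 40) + (18k^2 + 34k - 152)
  k^3 + 10k^2 + 34k + 40 = ((1/18)k + 73/162)(18k^2 + 34k - 152) + ((2197/81)k + 8788/81)
  18k^2 + 34k - 152 = ((1458/2197)k - 3078/2197)((2197/81)k + 8788/81) + (0)
Last nonzero remainder: (2197/81)k + 8788/81. Dividing through by 2197/81 gives the monic gcd k + 4.

k + 4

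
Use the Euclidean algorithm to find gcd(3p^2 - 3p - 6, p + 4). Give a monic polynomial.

1

By polynomial division,
  3p^2 - 3p - 6 = (3p - 15)(p + 4) + (54)
  p + 4 = ((1/54)p + 2/27)(54) + (0)
The last nonzero remainder is the constant 54, so the polynomials are coprime and gcd = 1.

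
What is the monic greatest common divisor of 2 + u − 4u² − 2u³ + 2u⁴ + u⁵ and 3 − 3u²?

By polynomial division,
  u⁵ + 2u⁴ − 2u³ − 4u² + u + 2 = (−(1/3)u³ − (2/3)u² + (1/3)u + 2/3)(−3u² + 3) + (0)
Last nonzero remainder: −3u² + 3. Dividing through by −3 gives the monic gcd u² − 1.

−1 + u²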